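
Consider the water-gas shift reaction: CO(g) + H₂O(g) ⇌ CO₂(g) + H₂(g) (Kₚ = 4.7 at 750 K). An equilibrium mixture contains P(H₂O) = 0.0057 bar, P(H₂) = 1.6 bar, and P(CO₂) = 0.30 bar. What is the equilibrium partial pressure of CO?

At equilibrium, Kₚ = P(CO₂)·P(H₂) / (P(CO)·P(H₂O)) = 4.7.
(0.30)·(1.6) / ((P(CO))·(0.0057)) = 4.7
P(CO) = 17.9 = 18 bar

P(CO) = 18 bar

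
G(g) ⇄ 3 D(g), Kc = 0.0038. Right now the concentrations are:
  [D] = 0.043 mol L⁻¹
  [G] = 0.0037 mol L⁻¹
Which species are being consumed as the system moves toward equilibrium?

Qc = [D]³ / [G] = (0.043)³ / (0.0037) = 0.021
Qc = 0.021 > Kc = 0.0038: net reverse reaction.

D (products)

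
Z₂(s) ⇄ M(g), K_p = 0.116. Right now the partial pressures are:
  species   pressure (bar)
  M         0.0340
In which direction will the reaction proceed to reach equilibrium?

in the forward direction

(Z₂ is a pure solid — omitted from Q_p.)
Q_p = P(M) = 0.0340
Q_p = 0.0340 < K_p = 0.116, so the forward reaction proceeds.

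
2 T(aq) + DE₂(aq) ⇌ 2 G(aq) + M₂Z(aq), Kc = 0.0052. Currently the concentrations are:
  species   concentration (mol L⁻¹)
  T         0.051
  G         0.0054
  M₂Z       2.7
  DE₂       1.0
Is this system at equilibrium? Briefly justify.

Qc = [G]²·[M₂Z] / ([T]²·[DE₂]) = (0.0054)²·(2.7) / ((0.051)²·(1.0)) = 0.030
Qc = 0.030 > Kc = 0.0052: net reverse reaction.

no; Q > K, reaction proceeds in reverse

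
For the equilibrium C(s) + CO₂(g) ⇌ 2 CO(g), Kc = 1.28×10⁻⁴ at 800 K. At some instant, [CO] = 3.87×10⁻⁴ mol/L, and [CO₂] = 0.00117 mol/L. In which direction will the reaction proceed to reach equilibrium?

(C is a pure solid — omitted from Qc.)
Qc = [CO]² / [CO₂] = (3.87×10⁻⁴)² / (0.00117) = 1.28×10⁻⁴
Qc = 1.28×10⁻⁴ = Kc, so the system is already at equilibrium.

neither direction; the system is at equilibrium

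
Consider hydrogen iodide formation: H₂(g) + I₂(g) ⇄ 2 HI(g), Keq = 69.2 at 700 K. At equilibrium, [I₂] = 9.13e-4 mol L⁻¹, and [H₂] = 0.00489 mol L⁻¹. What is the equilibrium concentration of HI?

At equilibrium, Keq = [HI]² / ([H₂]·[I₂]) = 69.2.
([HI])² / ((0.00489)·(9.13e-4)) = 69.2
[HI]² = 3.09e-4 ⇒ [HI] = 0.0176 mol L⁻¹

[HI] = 0.0176 mol L⁻¹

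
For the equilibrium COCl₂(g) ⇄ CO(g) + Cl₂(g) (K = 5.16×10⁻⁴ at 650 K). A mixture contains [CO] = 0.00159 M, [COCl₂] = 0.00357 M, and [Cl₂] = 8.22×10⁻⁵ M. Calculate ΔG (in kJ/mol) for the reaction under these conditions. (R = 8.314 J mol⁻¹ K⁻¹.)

ΔG = -14.3 kJ/mol

Q = [CO]·[Cl₂] / [COCl₂] = (0.00159)·(8.22×10⁻⁵) / (0.00357) = 3.66×10⁻⁵
ΔG = RT ln(Q/K) = (8.314 J mol⁻¹ K⁻¹)(650 K) × ln(3.66×10⁻⁵/5.16×10⁻⁴)
   = (5.404 kJ/mol)(-2.646) = -14.3 kJ/mol
ΔG < 0, so the forward reaction is spontaneous (proceeds forward).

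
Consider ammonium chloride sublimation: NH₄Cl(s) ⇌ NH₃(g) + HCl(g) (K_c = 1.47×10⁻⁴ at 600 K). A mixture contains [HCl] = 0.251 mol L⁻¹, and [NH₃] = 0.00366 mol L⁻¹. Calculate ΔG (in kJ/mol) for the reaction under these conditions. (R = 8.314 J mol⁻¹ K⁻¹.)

ΔG = 9.14 kJ/mol

(NH₄Cl is a pure solid — omitted from Q_c.)
Q_c = [NH₃]·[HCl] = (0.00366)·(0.251) = 9.19×10⁻⁴
ΔG = RT ln(Q_c/K_c) = (8.314 J mol⁻¹ K⁻¹)(600 K) × ln(9.19×10⁻⁴/1.47×10⁻⁴)
   = (4.988 kJ/mol)(1.833) = 9.14 kJ/mol
ΔG > 0, so the forward reaction is non-spontaneous (proceeds in reverse).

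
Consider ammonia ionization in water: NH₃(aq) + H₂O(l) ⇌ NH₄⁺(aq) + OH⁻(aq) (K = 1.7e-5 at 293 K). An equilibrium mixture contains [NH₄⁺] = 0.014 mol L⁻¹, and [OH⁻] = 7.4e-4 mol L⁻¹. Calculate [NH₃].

(H₂O is a pure liquid — omitted from K.)
At equilibrium, K = [NH₄⁺]·[OH⁻] / [NH₃] = 1.7e-5.
(0.014)·(7.4e-4) / ([NH₃]) = 1.7e-5
[NH₃] = 0.609 = 0.61 mol L⁻¹

[NH₃] = 0.61 mol L⁻¹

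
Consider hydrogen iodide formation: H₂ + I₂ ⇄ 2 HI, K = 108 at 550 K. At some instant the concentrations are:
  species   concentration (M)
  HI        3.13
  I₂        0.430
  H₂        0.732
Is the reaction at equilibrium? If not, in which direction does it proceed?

Q = [HI]² / ([H₂]·[I₂]) = (3.13)² / ((0.732)·(0.430)) = 31.1
Q = 31.1 < K = 108, so the forward reaction proceeds.

forward (toward products)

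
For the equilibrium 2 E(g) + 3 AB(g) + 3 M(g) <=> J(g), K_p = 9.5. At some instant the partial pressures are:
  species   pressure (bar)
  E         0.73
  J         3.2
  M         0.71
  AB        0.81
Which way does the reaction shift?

to the left

Q_p = P(J) / (P(E)²·P(AB)³·P(M)³) = (3.2) / ((0.73)²·(0.81)³·(0.71)³) = 32
Q_p = 32 > K_p = 9.5, so the reverse reaction proceeds.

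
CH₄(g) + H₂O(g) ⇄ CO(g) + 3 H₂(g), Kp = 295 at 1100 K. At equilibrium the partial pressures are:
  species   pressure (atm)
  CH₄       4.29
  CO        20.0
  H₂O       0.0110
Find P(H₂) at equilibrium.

P(H₂) = 0.886 atm

At equilibrium, Kp = P(CO)·P(H₂)³ / (P(CH₄)·P(H₂O)) = 295.
(20.0)·(P(H₂))³ / ((4.29)·(0.0110)) = 295
P(H₂)³ = 0.696 ⇒ P(H₂) = 0.886 atm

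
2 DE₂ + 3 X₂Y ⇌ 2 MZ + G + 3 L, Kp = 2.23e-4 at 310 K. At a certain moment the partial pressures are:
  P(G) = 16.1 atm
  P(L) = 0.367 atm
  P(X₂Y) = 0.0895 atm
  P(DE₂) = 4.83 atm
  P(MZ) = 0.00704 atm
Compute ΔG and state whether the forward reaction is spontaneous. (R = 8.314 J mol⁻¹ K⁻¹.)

Qp = P(MZ)²·P(G)·P(L)³ / (P(DE₂)²·P(X₂Y)³) = (0.00704)²·(16.1)·(0.367)³ / ((4.83)²·(0.0895)³) = 0.00236
ΔG = RT ln(Qp/Kp) = (8.314 J mol⁻¹ K⁻¹)(310 K) × ln(0.00236/2.23e-4)
   = (2.577 kJ/mol)(2.359) = 6.08 kJ/mol
ΔG > 0, so the forward reaction is non-spontaneous (proceeds in reverse).

ΔG = 6.08 kJ/mol; the forward reaction is non-spontaneous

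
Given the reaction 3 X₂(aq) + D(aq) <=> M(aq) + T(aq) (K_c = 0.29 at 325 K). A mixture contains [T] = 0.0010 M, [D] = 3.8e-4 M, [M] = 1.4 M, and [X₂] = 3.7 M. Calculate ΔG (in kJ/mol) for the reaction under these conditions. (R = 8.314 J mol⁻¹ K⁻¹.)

ΔG = -3.74 kJ/mol

Q_c = [M]·[T] / ([X₂]³·[D]) = (1.4)·(0.0010) / ((3.7)³·(3.8e-4)) = 0.0727
ΔG = RT ln(Q_c/K_c) = (8.314 J mol⁻¹ K⁻¹)(325 K) × ln(0.0727/0.29)
   = (2.702 kJ/mol)(-1.384) = -3.74 kJ/mol
ΔG < 0, so the forward reaction is spontaneous (proceeds forward).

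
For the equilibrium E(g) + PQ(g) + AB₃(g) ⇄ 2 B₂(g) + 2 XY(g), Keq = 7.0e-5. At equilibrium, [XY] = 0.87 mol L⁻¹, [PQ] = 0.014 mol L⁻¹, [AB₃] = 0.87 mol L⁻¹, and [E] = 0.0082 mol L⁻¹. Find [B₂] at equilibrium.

At equilibrium, Keq = [B₂]²·[XY]² / ([E]·[PQ]·[AB₃]) = 7.0e-5.
([B₂])²·(0.87)² / ((0.0082)·(0.014)·(0.87)) = 7.0e-5
[B₂]² = 9.24e-9 ⇒ [B₂] = 9.6e-5 mol L⁻¹

[B₂] = 9.6e-5 mol L⁻¹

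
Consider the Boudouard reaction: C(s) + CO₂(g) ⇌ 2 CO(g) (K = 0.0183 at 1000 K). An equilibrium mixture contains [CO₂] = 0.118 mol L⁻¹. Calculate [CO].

[CO] = 0.0465 mol L⁻¹

(C is a pure solid — omitted from K.)
At equilibrium, K = [CO]² / [CO₂] = 0.0183.
([CO])² / (0.118) = 0.0183
[CO]² = 0.00216 ⇒ [CO] = 0.0465 mol L⁻¹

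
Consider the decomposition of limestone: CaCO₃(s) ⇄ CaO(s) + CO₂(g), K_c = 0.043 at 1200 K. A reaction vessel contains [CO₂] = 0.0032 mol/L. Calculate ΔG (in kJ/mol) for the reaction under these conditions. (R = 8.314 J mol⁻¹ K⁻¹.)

(CaCO₃, CaO are pure solids — omitted from Q_c.)
Q_c = [CO₂] = 0.00320
ΔG = RT ln(Q_c/K_c) = (8.314 J mol⁻¹ K⁻¹)(1200 K) × ln(0.00320/0.043)
   = (9.977 kJ/mol)(-2.598) = -25.9 kJ/mol
ΔG < 0, so the forward reaction is spontaneous (proceeds forward).

ΔG = -25.9 kJ/mol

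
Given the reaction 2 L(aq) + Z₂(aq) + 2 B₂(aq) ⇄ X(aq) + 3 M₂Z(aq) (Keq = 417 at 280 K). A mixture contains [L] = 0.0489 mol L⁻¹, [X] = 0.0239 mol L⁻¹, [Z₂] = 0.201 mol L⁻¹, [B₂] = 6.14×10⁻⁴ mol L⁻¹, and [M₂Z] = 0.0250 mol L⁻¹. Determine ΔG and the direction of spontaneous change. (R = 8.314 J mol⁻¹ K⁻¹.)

Q = [X]·[M₂Z]³ / ([L]²·[Z₂]·[B₂]²) = (0.0239)·(0.0250)³ / ((0.0489)²·(0.201)·(6.14×10⁻⁴)²) = 2060
ΔG = RT ln(Q/Keq) = (8.314 J mol⁻¹ K⁻¹)(280 K) × ln(2060/417)
   = (2.328 kJ/mol)(1.597) = 3.72 kJ/mol
ΔG > 0, so the forward reaction is non-spontaneous (proceeds in reverse).

ΔG = 3.72 kJ/mol; the forward reaction is non-spontaneous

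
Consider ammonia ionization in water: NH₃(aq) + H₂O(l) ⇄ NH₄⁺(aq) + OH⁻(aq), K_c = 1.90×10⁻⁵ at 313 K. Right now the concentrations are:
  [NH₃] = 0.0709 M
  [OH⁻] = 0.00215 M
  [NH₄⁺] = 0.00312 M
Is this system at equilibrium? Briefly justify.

(H₂O is a pure liquid — omitted from Q_c.)
Q_c = [NH₄⁺]·[OH⁻] / [NH₃] = (0.00312)·(0.00215) / (0.0709) = 9.46×10⁻⁵
Q_c = 9.46×10⁻⁵ > K_c = 1.90×10⁻⁵: net reverse reaction.

no; Q > K, reaction proceeds in reverse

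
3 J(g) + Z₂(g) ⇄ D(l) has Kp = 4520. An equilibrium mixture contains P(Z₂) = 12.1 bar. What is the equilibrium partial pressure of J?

(D is a pure liquid — omitted from Kp.)
At equilibrium, Kp = 1 / (P(J)³·P(Z₂)) = 4520.
1 / ((P(J))³·(12.1)) = 4520
P(J)³ = 1.83e-5 ⇒ P(J) = 0.0263 bar

P(J) = 0.0263 bar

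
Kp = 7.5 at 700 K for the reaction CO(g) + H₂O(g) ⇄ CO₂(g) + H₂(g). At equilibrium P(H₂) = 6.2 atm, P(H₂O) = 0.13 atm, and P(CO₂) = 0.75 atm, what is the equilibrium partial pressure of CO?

P(CO) = 4.8 atm

At equilibrium, Kp = P(CO₂)·P(H₂) / (P(CO)·P(H₂O)) = 7.5.
(0.75)·(6.2) / ((P(CO))·(0.13)) = 7.5
P(CO) = 4.77 = 4.8 atm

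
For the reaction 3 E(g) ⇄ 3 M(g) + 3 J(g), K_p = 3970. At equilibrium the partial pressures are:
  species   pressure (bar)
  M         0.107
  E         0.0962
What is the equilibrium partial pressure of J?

P(J) = 14.2 bar

At equilibrium, K_p = P(M)³·P(J)³ / P(E)³ = 3970.
(0.107)³·(P(J))³ / (0.0962)³ = 3970
P(J)³ = 2890 ⇒ P(J) = 14.2 bar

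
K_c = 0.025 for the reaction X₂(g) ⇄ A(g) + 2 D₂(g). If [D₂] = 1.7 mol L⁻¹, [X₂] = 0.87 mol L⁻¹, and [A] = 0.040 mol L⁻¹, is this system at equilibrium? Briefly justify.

no; Q > K, reaction proceeds in reverse

Q_c = [A]·[D₂]² / [X₂] = (0.040)·(1.7)² / (0.87) = 0.13
Q_c = 0.13 > K_c = 0.025: net reverse reaction.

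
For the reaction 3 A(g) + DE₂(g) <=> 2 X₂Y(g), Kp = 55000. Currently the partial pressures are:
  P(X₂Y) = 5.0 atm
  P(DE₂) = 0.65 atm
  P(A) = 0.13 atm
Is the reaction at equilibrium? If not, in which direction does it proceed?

Qp = P(X₂Y)² / (P(A)³·P(DE₂)) = (5.0)² / ((0.13)³·(0.65)) = 18000
Qp = 18000 < Kp = 55000, so the forward reaction proceeds.

to the right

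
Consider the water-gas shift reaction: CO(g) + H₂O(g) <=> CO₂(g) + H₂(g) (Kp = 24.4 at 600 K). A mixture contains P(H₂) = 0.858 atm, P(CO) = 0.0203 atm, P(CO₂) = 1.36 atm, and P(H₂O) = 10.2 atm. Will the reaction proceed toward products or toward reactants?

Qp = P(CO₂)·P(H₂) / (P(CO)·P(H₂O)) = (1.36)·(0.858) / ((0.0203)·(10.2)) = 5.64
Qp = 5.64 < Kp = 24.4, so the forward reaction proceeds.

forward (toward products)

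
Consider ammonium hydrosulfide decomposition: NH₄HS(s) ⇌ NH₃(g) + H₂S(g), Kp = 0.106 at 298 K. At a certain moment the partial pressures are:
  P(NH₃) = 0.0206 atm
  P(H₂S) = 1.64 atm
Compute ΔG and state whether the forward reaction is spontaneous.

ΔG = -2.83 kJ/mol; the forward reaction is spontaneous

(NH₄HS is a pure solid — omitted from Qp.)
Qp = P(NH₃)·P(H₂S) = (0.0206)·(1.64) = 0.0338
ΔG = RT ln(Qp/Kp) = (8.314 J mol⁻¹ K⁻¹)(298 K) × ln(0.0338/0.106)
   = (2.478 kJ/mol)(-1.143) = -2.83 kJ/mol
ΔG < 0, so the forward reaction is spontaneous (proceeds forward).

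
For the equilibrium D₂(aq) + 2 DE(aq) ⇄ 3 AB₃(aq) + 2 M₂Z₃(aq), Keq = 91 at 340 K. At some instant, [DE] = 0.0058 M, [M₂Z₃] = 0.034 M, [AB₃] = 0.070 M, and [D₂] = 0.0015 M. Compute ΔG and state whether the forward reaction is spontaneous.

Q = [AB₃]³·[M₂Z₃]² / ([D₂]·[DE]²) = (0.070)³·(0.034)² / ((0.0015)·(0.0058)²) = 7.86
ΔG = RT ln(Q/Keq) = (8.314 J mol⁻¹ K⁻¹)(340 K) × ln(7.86/91)
   = (2.827 kJ/mol)(-2.449) = -6.92 kJ/mol
ΔG < 0, so the forward reaction is spontaneous (proceeds forward).

ΔG = -6.92 kJ/mol; the forward reaction is spontaneous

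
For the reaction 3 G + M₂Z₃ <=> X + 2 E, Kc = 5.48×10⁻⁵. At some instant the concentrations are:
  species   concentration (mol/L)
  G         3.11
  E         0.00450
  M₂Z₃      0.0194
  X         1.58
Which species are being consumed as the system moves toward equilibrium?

none (at equilibrium)

Qc = [X]·[E]² / ([G]³·[M₂Z₃]) = (1.58)·(0.00450)² / ((3.11)³·(0.0194)) = 5.48×10⁻⁵
Qc = 5.48×10⁻⁵ = Kc; the system is at equilibrium.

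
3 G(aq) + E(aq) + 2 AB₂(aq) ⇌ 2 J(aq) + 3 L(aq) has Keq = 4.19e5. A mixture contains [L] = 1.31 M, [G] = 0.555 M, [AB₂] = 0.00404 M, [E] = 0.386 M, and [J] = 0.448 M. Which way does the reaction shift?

at equilibrium

Q = [J]²·[L]³ / ([G]³·[E]·[AB₂]²) = (0.448)²·(1.31)³ / ((0.555)³·(0.386)·(0.00404)²) = 4.19e5
Q = 4.19e5 = Keq, so the system is already at equilibrium.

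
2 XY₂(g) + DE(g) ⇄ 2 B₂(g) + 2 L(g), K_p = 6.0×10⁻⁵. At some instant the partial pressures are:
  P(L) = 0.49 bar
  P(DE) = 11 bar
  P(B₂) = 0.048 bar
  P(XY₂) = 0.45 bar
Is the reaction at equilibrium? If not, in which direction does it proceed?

Q_p = P(B₂)²·P(L)² / (P(XY₂)²·P(DE)) = (0.048)²·(0.49)² / ((0.45)²·(11)) = 2.5×10⁻⁴
Q_p = 2.5×10⁻⁴ > K_p = 6.0×10⁻⁵, so the reverse reaction proceeds.

in the reverse direction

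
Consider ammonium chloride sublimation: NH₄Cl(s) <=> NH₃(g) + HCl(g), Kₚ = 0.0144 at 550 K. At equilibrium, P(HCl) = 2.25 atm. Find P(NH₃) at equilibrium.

P(NH₃) = 0.00640 atm

(NH₄Cl is a pure solid — omitted from Kₚ.)
At equilibrium, Kₚ = P(NH₃)·P(HCl) = 0.0144.
(P(NH₃))·(2.25) = 0.0144
P(NH₃) = 0.00640 atm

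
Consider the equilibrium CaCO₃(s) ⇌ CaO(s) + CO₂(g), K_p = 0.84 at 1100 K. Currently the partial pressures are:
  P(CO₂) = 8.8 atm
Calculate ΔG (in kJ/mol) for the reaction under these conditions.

(CaCO₃, CaO are pure solids — omitted from Q_p.)
Q_p = P(CO₂) = 8.80
ΔG = RT ln(Q_p/K_p) = (8.314 J mol⁻¹ K⁻¹)(1100 K) × ln(8.80/0.84)
   = (9.145 kJ/mol)(2.349) = 21.5 kJ/mol
ΔG > 0, so the forward reaction is non-spontaneous (proceeds in reverse).

ΔG = 21.5 kJ/mol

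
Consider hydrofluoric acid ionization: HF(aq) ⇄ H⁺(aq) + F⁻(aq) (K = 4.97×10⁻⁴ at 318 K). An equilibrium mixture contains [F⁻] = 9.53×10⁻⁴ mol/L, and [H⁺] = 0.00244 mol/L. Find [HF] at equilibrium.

At equilibrium, K = [H⁺]·[F⁻] / [HF] = 4.97×10⁻⁴.
(0.00244)·(9.53×10⁻⁴) / ([HF]) = 4.97×10⁻⁴
[HF] = 0.00468 mol/L

[HF] = 0.00468 mol/L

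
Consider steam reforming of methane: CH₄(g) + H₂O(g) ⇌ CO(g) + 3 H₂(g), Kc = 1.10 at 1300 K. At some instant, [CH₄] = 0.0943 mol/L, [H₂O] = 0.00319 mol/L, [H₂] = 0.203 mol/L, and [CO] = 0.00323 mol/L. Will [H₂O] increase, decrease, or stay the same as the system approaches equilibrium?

decrease

Qc = [CO]·[H₂]³ / ([CH₄]·[H₂O]) = (0.00323)·(0.203)³ / ((0.0943)·(0.00319)) = 0.0898
Qc = 0.0898 < Kc = 1.10: net forward reaction.
H₂O is a reactant, so it decreases.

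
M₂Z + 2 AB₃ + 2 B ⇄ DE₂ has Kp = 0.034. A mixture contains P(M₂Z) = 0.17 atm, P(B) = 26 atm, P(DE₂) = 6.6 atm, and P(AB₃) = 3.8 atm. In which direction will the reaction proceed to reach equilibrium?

Qp = P(DE₂) / (P(M₂Z)·P(AB₃)²·P(B)²) = (6.6) / ((0.17)·(3.8)²·(26)²) = 0.0040
Qp = 0.0040 < Kp = 0.034, so the forward reaction proceeds.

toward products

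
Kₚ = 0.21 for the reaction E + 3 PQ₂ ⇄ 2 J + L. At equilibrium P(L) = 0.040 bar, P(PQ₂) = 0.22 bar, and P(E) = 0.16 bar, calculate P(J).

At equilibrium, Kₚ = P(J)²·P(L) / (P(E)·P(PQ₂)³) = 0.21.
(P(J))²·(0.040) / ((0.16)·(0.22)³) = 0.21
P(J)² = 0.00894 ⇒ P(J) = 0.095 bar

P(J) = 0.095 bar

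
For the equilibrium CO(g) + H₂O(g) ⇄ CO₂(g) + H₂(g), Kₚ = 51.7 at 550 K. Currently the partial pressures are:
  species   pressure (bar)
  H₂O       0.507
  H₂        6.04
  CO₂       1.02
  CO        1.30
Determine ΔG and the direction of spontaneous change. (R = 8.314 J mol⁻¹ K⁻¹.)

ΔG = -7.82 kJ/mol; the forward reaction is spontaneous

Qₚ = P(CO₂)·P(H₂) / (P(CO)·P(H₂O)) = (1.02)·(6.04) / ((1.30)·(0.507)) = 9.35
ΔG = RT ln(Qₚ/Kₚ) = (8.314 J mol⁻¹ K⁻¹)(550 K) × ln(9.35/51.7)
   = (4.573 kJ/mol)(-1.710) = -7.82 kJ/mol
ΔG < 0, so the forward reaction is spontaneous (proceeds forward).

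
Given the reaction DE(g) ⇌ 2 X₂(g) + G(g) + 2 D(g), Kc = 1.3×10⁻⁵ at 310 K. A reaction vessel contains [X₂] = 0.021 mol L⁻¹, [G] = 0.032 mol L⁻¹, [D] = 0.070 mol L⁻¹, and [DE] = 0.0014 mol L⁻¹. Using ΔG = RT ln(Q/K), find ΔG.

Qc = [X₂]²·[G]·[D]² / [DE] = (0.021)²·(0.032)·(0.070)² / (0.0014) = 4.94×10⁻⁵
ΔG = RT ln(Qc/Kc) = (8.314 J mol⁻¹ K⁻¹)(310 K) × ln(4.94×10⁻⁵/1.3×10⁻⁵)
   = (2.577 kJ/mol)(1.335) = 3.44 kJ/mol
ΔG > 0, so the forward reaction is non-spontaneous (proceeds in reverse).

ΔG = 3.44 kJ/mol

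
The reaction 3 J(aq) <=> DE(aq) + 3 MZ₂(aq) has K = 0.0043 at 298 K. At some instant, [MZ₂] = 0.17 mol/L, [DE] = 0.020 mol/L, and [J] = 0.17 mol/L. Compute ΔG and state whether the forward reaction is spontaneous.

ΔG = 3.81 kJ/mol; the forward reaction is non-spontaneous

Q = [DE]·[MZ₂]³ / [J]³ = (0.020)·(0.17)³ / (0.17)³ = 0.0200
ΔG = RT ln(Q/K) = (8.314 J mol⁻¹ K⁻¹)(298 K) × ln(0.0200/0.0043)
   = (2.478 kJ/mol)(1.537) = 3.81 kJ/mol
ΔG > 0, so the forward reaction is non-spontaneous (proceeds in reverse).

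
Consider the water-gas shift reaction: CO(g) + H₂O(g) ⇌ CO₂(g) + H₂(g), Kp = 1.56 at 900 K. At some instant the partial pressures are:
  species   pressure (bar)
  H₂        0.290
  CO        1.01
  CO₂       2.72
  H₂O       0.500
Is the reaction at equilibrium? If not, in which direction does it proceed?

neither direction; the system is at equilibrium

Qp = P(CO₂)·P(H₂) / (P(CO)·P(H₂O)) = (2.72)·(0.290) / ((1.01)·(0.500)) = 1.56
Qp = 1.56 = Kp, so the system is already at equilibrium.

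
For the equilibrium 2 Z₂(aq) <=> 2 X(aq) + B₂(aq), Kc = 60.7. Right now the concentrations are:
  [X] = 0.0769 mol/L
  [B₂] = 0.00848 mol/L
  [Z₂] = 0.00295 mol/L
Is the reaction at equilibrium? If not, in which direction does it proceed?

to the right

Qc = [X]²·[B₂] / [Z₂]² = (0.0769)²·(0.00848) / (0.00295)² = 5.76
Qc = 5.76 < Kc = 60.7, so the forward reaction proceeds.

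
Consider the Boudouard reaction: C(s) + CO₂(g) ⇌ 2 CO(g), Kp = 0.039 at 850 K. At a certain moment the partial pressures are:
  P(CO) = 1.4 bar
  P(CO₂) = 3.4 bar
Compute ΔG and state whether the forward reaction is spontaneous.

ΔG = 19.0 kJ/mol; the forward reaction is non-spontaneous

(C is a pure solid — omitted from Qp.)
Qp = P(CO)² / P(CO₂) = (1.4)² / (3.4) = 0.576
ΔG = RT ln(Qp/Kp) = (8.314 J mol⁻¹ K⁻¹)(850 K) × ln(0.576/0.039)
   = (7.067 kJ/mol)(2.693) = 19.0 kJ/mol
ΔG > 0, so the forward reaction is non-spontaneous (proceeds in reverse).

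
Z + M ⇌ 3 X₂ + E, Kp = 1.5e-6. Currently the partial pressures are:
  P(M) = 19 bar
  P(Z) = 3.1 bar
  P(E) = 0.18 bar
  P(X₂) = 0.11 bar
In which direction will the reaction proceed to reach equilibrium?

in the reverse direction

Qp = P(X₂)³·P(E) / (P(Z)·P(M)) = (0.11)³·(0.18) / ((3.1)·(19)) = 4.1e-6
Qp = 4.1e-6 > Kp = 1.5e-6, so the reverse reaction proceeds.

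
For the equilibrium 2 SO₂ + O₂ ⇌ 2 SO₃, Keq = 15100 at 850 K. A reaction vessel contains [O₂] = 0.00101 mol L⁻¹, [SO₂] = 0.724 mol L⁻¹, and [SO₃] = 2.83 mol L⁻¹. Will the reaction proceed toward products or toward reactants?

Q = [SO₃]² / ([SO₂]²·[O₂]) = (2.83)² / ((0.724)²·(0.00101)) = 15100
Q = 15100 = Keq, so the system is already at equilibrium.

no net change (already at equilibrium)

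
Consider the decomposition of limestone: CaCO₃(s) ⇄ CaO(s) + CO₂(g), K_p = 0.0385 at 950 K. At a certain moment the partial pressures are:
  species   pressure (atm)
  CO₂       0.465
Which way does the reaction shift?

reverse (toward reactants)

(CaCO₃, CaO are pure solids — omitted from Q_p.)
Q_p = P(CO₂) = 0.465
Q_p = 0.465 > K_p = 0.0385, so the reverse reaction proceeds.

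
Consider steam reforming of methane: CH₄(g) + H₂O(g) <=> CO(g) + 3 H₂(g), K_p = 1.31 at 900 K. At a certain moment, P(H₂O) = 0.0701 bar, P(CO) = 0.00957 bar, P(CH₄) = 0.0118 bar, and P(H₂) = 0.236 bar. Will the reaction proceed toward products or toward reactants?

Q_p = P(CO)·P(H₂)³ / (P(CH₄)·P(H₂O)) = (0.00957)·(0.236)³ / ((0.0118)·(0.0701)) = 0.152
Q_p = 0.152 < K_p = 1.31, so the forward reaction proceeds.

toward products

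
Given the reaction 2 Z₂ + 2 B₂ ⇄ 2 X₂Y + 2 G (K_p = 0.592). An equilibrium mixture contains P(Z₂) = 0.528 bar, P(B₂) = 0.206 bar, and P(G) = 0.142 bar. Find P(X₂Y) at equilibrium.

P(X₂Y) = 0.589 bar

At equilibrium, K_p = P(X₂Y)²·P(G)² / (P(Z₂)²·P(B₂)²) = 0.592.
(P(X₂Y))²·(0.142)² / ((0.528)²·(0.206)²) = 0.592
P(X₂Y)² = 0.347 ⇒ P(X₂Y) = 0.589 bar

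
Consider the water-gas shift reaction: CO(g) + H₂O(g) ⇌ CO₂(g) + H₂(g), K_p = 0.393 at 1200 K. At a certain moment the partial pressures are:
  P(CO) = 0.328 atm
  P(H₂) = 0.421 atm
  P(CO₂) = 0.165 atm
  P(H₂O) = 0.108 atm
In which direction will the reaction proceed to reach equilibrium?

Q_p = P(CO₂)·P(H₂) / (P(CO)·P(H₂O)) = (0.165)·(0.421) / ((0.328)·(0.108)) = 1.96
Q_p = 1.96 > K_p = 0.393, so the reverse reaction proceeds.

toward reactants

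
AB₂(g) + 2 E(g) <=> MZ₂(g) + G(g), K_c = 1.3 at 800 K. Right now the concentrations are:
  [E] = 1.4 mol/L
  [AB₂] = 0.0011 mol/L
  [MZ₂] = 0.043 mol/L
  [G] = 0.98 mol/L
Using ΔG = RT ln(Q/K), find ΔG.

ΔG = 18.0 kJ/mol

Q_c = [MZ₂]·[G] / ([AB₂]·[E]²) = (0.043)·(0.98) / ((0.0011)·(1.4)²) = 19.5
ΔG = RT ln(Q_c/K_c) = (8.314 J mol⁻¹ K⁻¹)(800 K) × ln(19.5/1.3)
   = (6.651 kJ/mol)(2.708) = 18.0 kJ/mol
ΔG > 0, so the forward reaction is non-spontaneous (proceeds in reverse).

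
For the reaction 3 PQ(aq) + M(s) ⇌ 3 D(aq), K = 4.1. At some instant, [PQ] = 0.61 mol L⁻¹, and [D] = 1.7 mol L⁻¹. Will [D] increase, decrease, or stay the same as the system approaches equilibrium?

decrease

(M is a pure solid — omitted from Q.)
Q = [D]³ / [PQ]³ = (1.7)³ / (0.61)³ = 22
Q = 22 > K = 4.1: net reverse reaction.
D is a product, so it decreases.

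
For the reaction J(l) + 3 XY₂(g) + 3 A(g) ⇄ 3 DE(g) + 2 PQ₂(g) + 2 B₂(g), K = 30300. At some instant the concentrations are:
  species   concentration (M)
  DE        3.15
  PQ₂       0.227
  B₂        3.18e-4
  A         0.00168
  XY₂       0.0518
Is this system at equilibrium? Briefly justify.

(J is a pure liquid — omitted from Q.)
Q = [DE]³·[PQ₂]²·[B₂]² / ([XY₂]³·[A]³) = (3.15)³·(0.227)²·(3.18e-4)² / ((0.0518)³·(0.00168)³) = 2.47e5
Q = 2.47e5 > K = 30300: net reverse reaction.

no; Q > K, reaction proceeds in reverse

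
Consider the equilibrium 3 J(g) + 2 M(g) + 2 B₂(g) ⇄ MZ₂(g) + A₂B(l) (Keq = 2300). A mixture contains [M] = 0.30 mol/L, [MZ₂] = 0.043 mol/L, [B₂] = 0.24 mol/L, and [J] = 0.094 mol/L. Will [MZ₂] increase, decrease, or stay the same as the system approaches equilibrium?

(A₂B is a pure liquid — omitted from Q.)
Q = [MZ₂] / ([J]³·[M]²·[B₂]²) = (0.043) / ((0.094)³·(0.30)²·(0.24)²) = 10000
Q = 10000 > Keq = 2300: net reverse reaction.
MZ₂ is a product, so it decreases.

decrease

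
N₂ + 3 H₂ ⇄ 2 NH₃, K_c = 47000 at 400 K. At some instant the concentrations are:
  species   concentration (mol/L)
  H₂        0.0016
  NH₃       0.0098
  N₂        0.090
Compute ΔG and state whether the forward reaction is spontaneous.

ΔG = 5.70 kJ/mol; the forward reaction is non-spontaneous

Q_c = [NH₃]² / ([N₂]·[H₂]³) = (0.0098)² / ((0.090)·(0.0016)³) = 2.61e5
ΔG = RT ln(Q_c/K_c) = (8.314 J mol⁻¹ K⁻¹)(400 K) × ln(2.61e5/47000)
   = (3.326 kJ/mol)(1.714) = 5.70 kJ/mol
ΔG > 0, so the forward reaction is non-spontaneous (proceeds in reverse).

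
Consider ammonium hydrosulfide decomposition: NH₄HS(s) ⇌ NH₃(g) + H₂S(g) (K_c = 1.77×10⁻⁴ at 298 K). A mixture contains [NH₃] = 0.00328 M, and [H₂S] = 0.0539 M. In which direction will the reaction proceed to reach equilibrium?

no net change (already at equilibrium)

(NH₄HS is a pure solid — omitted from Q_c.)
Q_c = [NH₃]·[H₂S] = (0.00328)·(0.0539) = 1.77×10⁻⁴
Q_c = 1.77×10⁻⁴ = K_c, so the system is already at equilibrium.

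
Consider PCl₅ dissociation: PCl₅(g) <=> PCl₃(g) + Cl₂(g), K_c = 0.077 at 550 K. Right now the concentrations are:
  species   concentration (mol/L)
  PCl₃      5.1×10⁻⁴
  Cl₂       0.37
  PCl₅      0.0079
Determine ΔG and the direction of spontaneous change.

ΔG = -5.35 kJ/mol; the forward reaction is spontaneous

Q_c = [PCl₃]·[Cl₂] / [PCl₅] = (5.1×10⁻⁴)·(0.37) / (0.0079) = 0.0239
ΔG = RT ln(Q_c/K_c) = (8.314 J mol⁻¹ K⁻¹)(550 K) × ln(0.0239/0.077)
   = (4.573 kJ/mol)(-1.170) = -5.35 kJ/mol
ΔG < 0, so the forward reaction is spontaneous (proceeds forward).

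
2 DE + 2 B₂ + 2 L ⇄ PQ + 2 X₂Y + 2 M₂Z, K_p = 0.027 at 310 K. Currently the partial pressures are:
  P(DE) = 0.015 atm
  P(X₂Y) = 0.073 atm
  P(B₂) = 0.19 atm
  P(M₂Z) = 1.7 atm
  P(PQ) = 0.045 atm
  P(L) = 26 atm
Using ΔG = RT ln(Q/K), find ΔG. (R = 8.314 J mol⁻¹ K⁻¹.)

ΔG = 3.97 kJ/mol

Q_p = P(PQ)·P(X₂Y)²·P(M₂Z)² / (P(DE)²·P(B₂)²·P(L)²) = (0.045)·(0.073)²·(1.7)² / ((0.015)²·(0.19)²·(26)²) = 0.126
ΔG = RT ln(Q_p/K_p) = (8.314 J mol⁻¹ K⁻¹)(310 K) × ln(0.126/0.027)
   = (2.577 kJ/mol)(1.540) = 3.97 kJ/mol
ΔG > 0, so the forward reaction is non-spontaneous (proceeds in reverse).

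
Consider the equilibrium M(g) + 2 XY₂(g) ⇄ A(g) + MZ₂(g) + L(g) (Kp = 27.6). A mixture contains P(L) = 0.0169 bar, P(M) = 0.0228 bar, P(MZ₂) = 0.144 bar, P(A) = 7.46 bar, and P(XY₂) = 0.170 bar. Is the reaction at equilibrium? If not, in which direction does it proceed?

Qp = P(A)·P(MZ₂)·P(L) / (P(M)·P(XY₂)²) = (7.46)·(0.144)·(0.0169) / ((0.0228)·(0.170)²) = 27.6
Qp = 27.6 = Kp, so the system is already at equilibrium.

neither direction; the system is at equilibrium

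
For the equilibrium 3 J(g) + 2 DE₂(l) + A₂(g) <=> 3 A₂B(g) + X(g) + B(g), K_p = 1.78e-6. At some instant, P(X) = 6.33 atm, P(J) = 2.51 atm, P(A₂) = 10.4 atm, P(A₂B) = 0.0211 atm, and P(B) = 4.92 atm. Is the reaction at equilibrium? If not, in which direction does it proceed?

(DE₂ is a pure liquid — omitted from Q_p.)
Q_p = P(A₂B)³·P(X)·P(B) / (P(J)³·P(A₂)) = (0.0211)³·(6.33)·(4.92) / ((2.51)³·(10.4)) = 1.78e-6
Q_p = 1.78e-6 = K_p, so the system is already at equilibrium.

no net change (already at equilibrium)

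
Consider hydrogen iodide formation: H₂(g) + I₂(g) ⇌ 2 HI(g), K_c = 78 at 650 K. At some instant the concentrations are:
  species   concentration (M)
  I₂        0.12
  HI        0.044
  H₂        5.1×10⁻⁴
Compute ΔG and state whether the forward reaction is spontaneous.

Q_c = [HI]² / ([H₂]·[I₂]) = (0.044)² / ((5.1×10⁻⁴)·(0.12)) = 31.6
ΔG = RT ln(Q_c/K_c) = (8.314 J mol⁻¹ K⁻¹)(650 K) × ln(31.6/78)
   = (5.404 kJ/mol)(-0.9036) = -4.88 kJ/mol
ΔG < 0, so the forward reaction is spontaneous (proceeds forward).

ΔG = -4.88 kJ/mol; the forward reaction is spontaneous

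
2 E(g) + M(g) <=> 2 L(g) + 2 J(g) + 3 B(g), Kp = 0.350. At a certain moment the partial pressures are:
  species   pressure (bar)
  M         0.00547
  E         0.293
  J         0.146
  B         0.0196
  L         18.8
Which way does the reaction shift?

to the right

Qp = P(L)²·P(J)²·P(B)³ / (P(E)²·P(M)) = (18.8)²·(0.146)²·(0.0196)³ / ((0.293)²·(0.00547)) = 0.121
Qp = 0.121 < Kp = 0.350, so the forward reaction proceeds.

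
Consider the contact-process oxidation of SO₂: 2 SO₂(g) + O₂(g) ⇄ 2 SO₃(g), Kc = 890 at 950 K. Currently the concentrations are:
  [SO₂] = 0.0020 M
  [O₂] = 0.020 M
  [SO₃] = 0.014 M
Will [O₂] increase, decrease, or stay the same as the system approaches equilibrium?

Qc = [SO₃]² / ([SO₂]²·[O₂]) = (0.014)² / ((0.0020)²·(0.020)) = 2400
Qc = 2400 > Kc = 890: net reverse reaction.
O₂ is a reactant, so it increases.

increase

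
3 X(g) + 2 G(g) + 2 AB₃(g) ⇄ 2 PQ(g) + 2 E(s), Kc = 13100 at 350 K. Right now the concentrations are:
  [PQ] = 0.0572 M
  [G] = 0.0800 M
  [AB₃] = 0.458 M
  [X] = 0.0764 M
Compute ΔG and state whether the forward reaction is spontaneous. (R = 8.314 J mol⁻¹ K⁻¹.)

ΔG = -2.54 kJ/mol; the forward reaction is spontaneous

(E is a pure solid — omitted from Qc.)
Qc = [PQ]² / ([X]³·[G]²·[AB₃]²) = (0.0572)² / ((0.0764)³·(0.0800)²·(0.458)²) = 5470
ΔG = RT ln(Qc/Kc) = (8.314 J mol⁻¹ K⁻¹)(350 K) × ln(5470/13100)
   = (2.910 kJ/mol)(-0.8733) = -2.54 kJ/mol
ΔG < 0, so the forward reaction is spontaneous (proceeds forward).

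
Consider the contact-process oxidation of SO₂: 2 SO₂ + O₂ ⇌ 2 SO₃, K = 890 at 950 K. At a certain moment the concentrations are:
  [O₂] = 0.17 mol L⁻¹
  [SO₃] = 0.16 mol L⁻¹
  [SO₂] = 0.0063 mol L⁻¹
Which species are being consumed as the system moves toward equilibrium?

SO₃ (products)

Q = [SO₃]² / ([SO₂]²·[O₂]) = (0.16)² / ((0.0063)²·(0.17)) = 3800
Q = 3800 > K = 890: net reverse reaction.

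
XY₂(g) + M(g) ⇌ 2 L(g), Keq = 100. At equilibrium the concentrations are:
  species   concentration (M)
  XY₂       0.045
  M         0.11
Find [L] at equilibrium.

[L] = 0.70 M

At equilibrium, Keq = [L]² / ([XY₂]·[M]) = 100.
([L])² / ((0.045)·(0.11)) = 100
[L]² = 0.495 ⇒ [L] = 0.70 M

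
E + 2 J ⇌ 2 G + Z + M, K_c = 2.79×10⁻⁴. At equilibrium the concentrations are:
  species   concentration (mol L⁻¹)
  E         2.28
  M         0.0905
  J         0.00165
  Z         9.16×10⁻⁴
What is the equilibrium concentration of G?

[G] = 0.00457 mol L⁻¹

At equilibrium, K_c = [G]²·[Z]·[M] / ([E]·[J]²) = 2.79×10⁻⁴.
([G])²·(9.16×10⁻⁴)·(0.0905) / ((2.28)·(0.00165)²) = 2.79×10⁻⁴
[G]² = 2.09×10⁻⁵ ⇒ [G] = 0.00457 mol L⁻¹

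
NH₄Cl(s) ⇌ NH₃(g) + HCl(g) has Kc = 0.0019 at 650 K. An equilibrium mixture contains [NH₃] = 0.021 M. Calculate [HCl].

(NH₄Cl is a pure solid — omitted from Kc.)
At equilibrium, Kc = [NH₃]·[HCl] = 0.0019.
(0.021)·([HCl]) = 0.0019
[HCl] = 0.0905 = 0.090 M

[HCl] = 0.090 M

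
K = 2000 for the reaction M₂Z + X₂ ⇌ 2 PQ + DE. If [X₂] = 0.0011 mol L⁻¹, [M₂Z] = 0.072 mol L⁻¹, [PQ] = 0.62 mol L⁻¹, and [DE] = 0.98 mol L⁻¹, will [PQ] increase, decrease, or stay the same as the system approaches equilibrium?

decrease

Q = [PQ]²·[DE] / ([M₂Z]·[X₂]) = (0.62)²·(0.98) / ((0.072)·(0.0011)) = 4800
Q = 4800 > K = 2000: net reverse reaction.
PQ is a product, so it decreases.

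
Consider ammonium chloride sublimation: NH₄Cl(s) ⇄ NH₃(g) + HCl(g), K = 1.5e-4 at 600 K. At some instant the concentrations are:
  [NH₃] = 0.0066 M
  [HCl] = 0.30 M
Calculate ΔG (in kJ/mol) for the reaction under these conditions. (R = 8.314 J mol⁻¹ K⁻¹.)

(NH₄Cl is a pure solid — omitted from Q.)
Q = [NH₃]·[HCl] = (0.0066)·(0.30) = 0.00198
ΔG = RT ln(Q/K) = (8.314 J mol⁻¹ K⁻¹)(600 K) × ln(0.00198/1.5e-4)
   = (4.988 kJ/mol)(2.580) = 12.9 kJ/mol
ΔG > 0, so the forward reaction is non-spontaneous (proceeds in reverse).

ΔG = 12.9 kJ/mol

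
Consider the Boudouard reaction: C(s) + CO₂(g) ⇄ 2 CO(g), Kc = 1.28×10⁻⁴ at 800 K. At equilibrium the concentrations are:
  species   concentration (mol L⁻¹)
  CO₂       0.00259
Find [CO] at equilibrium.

(C is a pure solid — omitted from Kc.)
At equilibrium, Kc = [CO]² / [CO₂] = 1.28×10⁻⁴.
([CO])² / (0.00259) = 1.28×10⁻⁴
[CO]² = 3.32×10⁻⁷ ⇒ [CO] = 5.76×10⁻⁴ mol L⁻¹

[CO] = 5.76×10⁻⁴ mol L⁻¹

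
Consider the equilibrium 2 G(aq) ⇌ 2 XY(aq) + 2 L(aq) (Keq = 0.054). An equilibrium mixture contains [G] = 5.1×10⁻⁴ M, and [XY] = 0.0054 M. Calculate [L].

[L] = 0.022 M

At equilibrium, Keq = [XY]²·[L]² / [G]² = 0.054.
(0.0054)²·([L])² / (5.1×10⁻⁴)² = 0.054
[L]² = 4.82×10⁻⁴ ⇒ [L] = 0.022 M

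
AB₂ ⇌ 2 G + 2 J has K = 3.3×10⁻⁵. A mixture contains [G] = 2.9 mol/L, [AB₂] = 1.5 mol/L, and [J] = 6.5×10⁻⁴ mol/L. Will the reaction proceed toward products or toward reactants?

Q = [G]²·[J]² / [AB₂] = (2.9)²·(6.5×10⁻⁴)² / (1.5) = 2.4×10⁻⁶
Q = 2.4×10⁻⁶ < K = 3.3×10⁻⁵, so the forward reaction proceeds.

in the forward direction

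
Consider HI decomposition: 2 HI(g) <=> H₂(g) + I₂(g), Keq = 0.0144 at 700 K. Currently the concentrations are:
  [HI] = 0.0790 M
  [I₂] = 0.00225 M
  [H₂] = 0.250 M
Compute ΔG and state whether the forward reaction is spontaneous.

ΔG = 10.7 kJ/mol; the forward reaction is non-spontaneous

Q = [H₂]·[I₂] / [HI]² = (0.250)·(0.00225) / (0.0790)² = 0.0901
ΔG = RT ln(Q/Keq) = (8.314 J mol⁻¹ K⁻¹)(700 K) × ln(0.0901/0.0144)
   = (5.820 kJ/mol)(1.834) = 10.7 kJ/mol
ΔG > 0, so the forward reaction is non-spontaneous (proceeds in reverse).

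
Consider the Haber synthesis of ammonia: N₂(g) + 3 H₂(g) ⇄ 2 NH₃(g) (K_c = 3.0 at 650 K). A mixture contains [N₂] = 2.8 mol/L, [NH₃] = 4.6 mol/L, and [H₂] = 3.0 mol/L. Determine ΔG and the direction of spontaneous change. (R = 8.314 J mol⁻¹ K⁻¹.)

Q_c = [NH₃]² / ([N₂]·[H₂]³) = (4.6)² / ((2.8)·(3.0)³) = 0.280
ΔG = RT ln(Q_c/K_c) = (8.314 J mol⁻¹ K⁻¹)(650 K) × ln(0.280/3.0)
   = (5.404 kJ/mol)(-2.372) = -12.8 kJ/mol
ΔG < 0, so the forward reaction is spontaneous (proceeds forward).

ΔG = -12.8 kJ/mol; the forward reaction is spontaneous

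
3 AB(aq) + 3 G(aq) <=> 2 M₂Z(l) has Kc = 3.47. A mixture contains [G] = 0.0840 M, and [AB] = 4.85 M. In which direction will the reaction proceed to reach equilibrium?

in the reverse direction

(M₂Z is a pure liquid — omitted from Qc.)
Qc = 1 / ([AB]³·[G]³) = 1 / ((4.85)³·(0.0840)³) = 14.8
Qc = 14.8 > Kc = 3.47, so the reverse reaction proceeds.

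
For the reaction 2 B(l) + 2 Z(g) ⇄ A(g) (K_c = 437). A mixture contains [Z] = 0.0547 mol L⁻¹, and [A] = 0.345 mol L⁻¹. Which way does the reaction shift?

(B is a pure liquid — omitted from Q_c.)
Q_c = [A] / [Z]² = (0.345) / (0.0547)² = 115
Q_c = 115 < K_c = 437, so the forward reaction proceeds.

forward (toward products)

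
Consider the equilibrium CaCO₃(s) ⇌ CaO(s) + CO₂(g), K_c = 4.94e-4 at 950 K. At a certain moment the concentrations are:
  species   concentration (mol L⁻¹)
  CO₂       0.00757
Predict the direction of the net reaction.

toward reactants

(CaCO₃, CaO are pure solids — omitted from Q_c.)
Q_c = [CO₂] = 0.00757
Q_c = 0.00757 > K_c = 4.94e-4, so the reverse reaction proceeds.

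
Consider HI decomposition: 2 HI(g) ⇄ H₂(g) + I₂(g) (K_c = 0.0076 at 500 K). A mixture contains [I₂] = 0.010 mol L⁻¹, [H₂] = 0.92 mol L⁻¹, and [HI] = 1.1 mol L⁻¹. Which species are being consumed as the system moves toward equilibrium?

Q_c = [H₂]·[I₂] / [HI]² = (0.92)·(0.010) / (1.1)² = 0.0076
Q_c = 0.0076 = K_c; the system is at equilibrium.

none (at equilibrium)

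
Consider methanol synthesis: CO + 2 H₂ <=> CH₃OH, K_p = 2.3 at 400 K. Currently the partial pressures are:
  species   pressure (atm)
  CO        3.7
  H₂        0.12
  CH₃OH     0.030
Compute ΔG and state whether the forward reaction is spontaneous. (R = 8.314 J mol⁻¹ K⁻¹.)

ΔG = -4.68 kJ/mol; the forward reaction is spontaneous

Q_p = P(CH₃OH) / (P(CO)·P(H₂)²) = (0.030) / ((3.7)·(0.12)²) = 0.563
ΔG = RT ln(Q_p/K_p) = (8.314 J mol⁻¹ K⁻¹)(400 K) × ln(0.563/2.3)
   = (3.326 kJ/mol)(-1.407) = -4.68 kJ/mol
ΔG < 0, so the forward reaction is spontaneous (proceeds forward).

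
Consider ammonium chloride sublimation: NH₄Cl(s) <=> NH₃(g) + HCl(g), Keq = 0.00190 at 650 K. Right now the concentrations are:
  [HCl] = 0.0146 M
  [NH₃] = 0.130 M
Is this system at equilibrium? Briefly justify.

yes, at equilibrium

(NH₄Cl is a pure solid — omitted from Q.)
Q = [NH₃]·[HCl] = (0.130)·(0.0146) = 0.00190
Q = 0.00190 = Keq; the system is at equilibrium.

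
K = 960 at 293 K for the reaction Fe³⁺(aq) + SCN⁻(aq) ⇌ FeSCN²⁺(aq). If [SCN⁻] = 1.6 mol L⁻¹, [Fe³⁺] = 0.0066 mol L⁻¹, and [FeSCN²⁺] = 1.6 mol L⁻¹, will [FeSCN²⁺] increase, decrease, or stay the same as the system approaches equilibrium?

Q = [FeSCN²⁺] / ([Fe³⁺]·[SCN⁻]) = (1.6) / ((0.0066)·(1.6)) = 150
Q = 150 < K = 960: net forward reaction.
FeSCN²⁺ is a product, so it increases.

increase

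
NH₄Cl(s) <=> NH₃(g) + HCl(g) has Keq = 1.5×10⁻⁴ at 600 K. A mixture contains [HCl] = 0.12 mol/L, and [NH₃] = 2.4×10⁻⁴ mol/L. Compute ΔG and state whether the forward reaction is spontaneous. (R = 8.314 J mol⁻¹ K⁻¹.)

(NH₄Cl is a pure solid — omitted from Q.)
Q = [NH₃]·[HCl] = (2.4×10⁻⁴)·(0.12) = 2.88×10⁻⁵
ΔG = RT ln(Q/Keq) = (8.314 J mol⁻¹ K⁻¹)(600 K) × ln(2.88×10⁻⁵/1.5×10⁻⁴)
   = (4.988 kJ/mol)(-1.650) = -8.23 kJ/mol
ΔG < 0, so the forward reaction is spontaneous (proceeds forward).

ΔG = -8.23 kJ/mol; the forward reaction is spontaneous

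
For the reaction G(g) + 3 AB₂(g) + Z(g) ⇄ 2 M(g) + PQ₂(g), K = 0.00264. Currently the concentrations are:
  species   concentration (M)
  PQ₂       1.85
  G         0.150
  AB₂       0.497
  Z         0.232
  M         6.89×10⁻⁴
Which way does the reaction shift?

Q = [M]²·[PQ₂] / ([G]·[AB₂]³·[Z]) = (6.89×10⁻⁴)²·(1.85) / ((0.150)·(0.497)³·(0.232)) = 2.06×10⁻⁴
Q = 2.06×10⁻⁴ < K = 0.00264, so the forward reaction proceeds.

toward products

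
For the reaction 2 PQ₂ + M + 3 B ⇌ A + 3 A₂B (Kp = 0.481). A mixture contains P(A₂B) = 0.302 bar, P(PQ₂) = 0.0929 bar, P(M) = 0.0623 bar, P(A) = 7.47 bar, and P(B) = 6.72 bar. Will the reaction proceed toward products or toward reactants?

to the left

Qp = P(A)·P(A₂B)³ / (P(PQ₂)²·P(M)·P(B)³) = (7.47)·(0.302)³ / ((0.0929)²·(0.0623)·(6.72)³) = 1.26
Qp = 1.26 > Kp = 0.481, so the reverse reaction proceeds.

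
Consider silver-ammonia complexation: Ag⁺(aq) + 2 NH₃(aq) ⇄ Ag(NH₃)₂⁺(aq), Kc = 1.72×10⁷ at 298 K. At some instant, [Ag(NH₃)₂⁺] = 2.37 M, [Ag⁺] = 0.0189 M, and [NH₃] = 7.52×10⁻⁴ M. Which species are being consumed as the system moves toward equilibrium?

Ag(NH₃)₂⁺ (products)

Qc = [Ag(NH₃)₂⁺] / ([Ag⁺]·[NH₃]²) = (2.37) / ((0.0189)·(7.52×10⁻⁴)²) = 2.22×10⁸
Qc = 2.22×10⁸ > Kc = 1.72×10⁷: net reverse reaction.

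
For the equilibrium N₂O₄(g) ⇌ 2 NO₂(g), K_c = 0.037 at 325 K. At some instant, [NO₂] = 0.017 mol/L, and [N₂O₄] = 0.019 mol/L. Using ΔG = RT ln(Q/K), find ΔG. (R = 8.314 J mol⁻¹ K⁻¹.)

Q_c = [NO₂]² / [N₂O₄] = (0.017)² / (0.019) = 0.0152
ΔG = RT ln(Q_c/K_c) = (8.314 J mol⁻¹ K⁻¹)(325 K) × ln(0.0152/0.037)
   = (2.702 kJ/mol)(-0.8896) = -2.40 kJ/mol
ΔG < 0, so the forward reaction is spontaneous (proceeds forward).

ΔG = -2.40 kJ/mol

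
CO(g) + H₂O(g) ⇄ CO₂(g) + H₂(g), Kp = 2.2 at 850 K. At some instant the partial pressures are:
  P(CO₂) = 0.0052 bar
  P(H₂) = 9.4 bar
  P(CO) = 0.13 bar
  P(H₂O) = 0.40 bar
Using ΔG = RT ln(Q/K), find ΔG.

Qp = P(CO₂)·P(H₂) / (P(CO)·P(H₂O)) = (0.0052)·(9.4) / ((0.13)·(0.40)) = 0.940
ΔG = RT ln(Qp/Kp) = (8.314 J mol⁻¹ K⁻¹)(850 K) × ln(0.940/2.2)
   = (7.067 kJ/mol)(-0.8503) = -6.01 kJ/mol
ΔG < 0, so the forward reaction is spontaneous (proceeds forward).

ΔG = -6.01 kJ/mol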